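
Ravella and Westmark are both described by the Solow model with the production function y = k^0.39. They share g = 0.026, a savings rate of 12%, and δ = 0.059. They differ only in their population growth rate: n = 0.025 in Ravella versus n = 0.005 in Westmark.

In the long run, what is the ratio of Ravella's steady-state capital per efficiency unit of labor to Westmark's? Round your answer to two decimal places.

ratio ≈ 0.72

Steady-state k* = [s/(n + g + δ)]^(1/(1−α)), so the ratio is [ (s_R/(n + g + δ)_R) / (s_W/(n + g + δ)_W) ]^1.6393.
s_R/(n + g + δ)_R = 0.12/0.110 = 1.0909; s_W/(n + g + δ)_W = 0.12/0.090 = 1.3333.
Ratio = (1.0909/1.3333)^1.6393 = 0.8182^1.6393 ≈ 0.7197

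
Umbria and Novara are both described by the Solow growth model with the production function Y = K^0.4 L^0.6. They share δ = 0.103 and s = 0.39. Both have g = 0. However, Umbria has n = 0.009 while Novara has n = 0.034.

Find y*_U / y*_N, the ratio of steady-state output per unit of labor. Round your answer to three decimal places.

Steady-state y* = [s/(n + δ)]^(α/(1−α)), so the ratio is [ (s_U/(n + δ)_U) / (s_N/(n + δ)_N) ]^0.6667.
s_U/(n + δ)_U = 0.39/0.112 = 3.4821; s_N/(n + δ)_N = 0.39/0.137 = 2.8467.
Ratio = (3.4821/2.8467)^0.6667 = 1.2232^0.6667 ≈ 1.1438

ratio ≈ 1.144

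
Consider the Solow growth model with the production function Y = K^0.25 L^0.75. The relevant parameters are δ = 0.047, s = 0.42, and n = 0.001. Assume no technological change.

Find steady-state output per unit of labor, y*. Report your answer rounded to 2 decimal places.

At the steady state, Δk = 0, so s·k^α = (n + δ)·k.
Rearranging, k^(1−α) = s / (n + δ).
k^0.75 = 0.42 / (0.001 + 0.047) = 0.42 / 0.048 = 8.7500
k* = 8.7500^(1/0.75) ≈ 18.0306
y* = (k*)^α = 18.0306^0.25 ≈ 2.0606

y* = 2.06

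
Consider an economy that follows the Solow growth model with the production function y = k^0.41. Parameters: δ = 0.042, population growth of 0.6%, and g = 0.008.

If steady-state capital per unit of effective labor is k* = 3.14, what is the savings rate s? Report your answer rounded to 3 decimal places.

s ≈ 0.110

Steady state requires s·f(k) = (n + g + δ)·k, i.e. s·k^α = (n + g + δ)·k.
So s / (n + g + δ) = (k*)^(1−α) = 3.14^0.59 = 1.9642.
Therefore s = 1.9642 × (n + g + δ) = 1.9642 × 0.056 = 0.1100.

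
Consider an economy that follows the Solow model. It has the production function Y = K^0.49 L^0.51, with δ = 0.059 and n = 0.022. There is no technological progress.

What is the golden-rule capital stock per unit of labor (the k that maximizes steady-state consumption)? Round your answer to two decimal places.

The golden rule sets f'(k) = n + δ, i.e. α·k^(α−1) = n + δ.
So k^(1−α) = α / (n + δ) = 0.49 / 0.081 = 6.0494.
k_gold = 6.0494^(1/0.51) ≈ 34.1012

k_gold ≈ 34.10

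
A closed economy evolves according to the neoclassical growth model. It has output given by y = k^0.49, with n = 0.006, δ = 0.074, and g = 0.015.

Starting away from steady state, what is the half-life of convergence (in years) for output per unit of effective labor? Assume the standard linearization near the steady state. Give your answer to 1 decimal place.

half-life ≈ 14.3 years

Near the steady state the convergence rate is λ = (1 − α)(n + g + δ).
λ = (1 − 0.49) × 0.095 = 0.51 × 0.095 = 0.04845
Half-life = ln 2 / λ = 0.6931 / 0.04845 ≈ 14.31 years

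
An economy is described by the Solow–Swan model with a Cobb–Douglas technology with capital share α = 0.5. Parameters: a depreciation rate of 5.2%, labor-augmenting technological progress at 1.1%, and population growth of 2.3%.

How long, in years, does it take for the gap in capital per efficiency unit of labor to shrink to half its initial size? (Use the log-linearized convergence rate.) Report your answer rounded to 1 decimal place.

half-life ≈ 16.1 years

Near the steady state the convergence rate is λ = (1 − α)(n + g + δ).
λ = (1 − 0.5) × 0.086 = 0.5 × 0.086 = 0.0430
Half-life = ln 2 / λ = 0.6931 / 0.0430 ≈ 16.12 years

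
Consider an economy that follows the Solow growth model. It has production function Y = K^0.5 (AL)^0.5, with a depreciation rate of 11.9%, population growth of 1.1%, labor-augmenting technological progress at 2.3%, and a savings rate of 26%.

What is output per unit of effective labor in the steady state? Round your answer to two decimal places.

y* = 1.70

Steady state requires s·f(k) = (n + g + δ)·k, i.e. s·k^α = (n + g + δ)·k.
Rearranging, k^(1−α) = s / (n + g + δ).
k^0.5 = 0.26 / (0.011 + 0.023 + 0.119) = 0.26 / 0.153 = 1.6993
k* = 1.6993^(1/0.5) ≈ 2.8876
y* = (k*)^α = 2.8876^0.5 ≈ 1.6993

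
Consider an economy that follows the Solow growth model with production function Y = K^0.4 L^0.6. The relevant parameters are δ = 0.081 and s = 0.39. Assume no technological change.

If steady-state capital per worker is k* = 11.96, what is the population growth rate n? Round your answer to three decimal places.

Steady state requires s·f(k) = (n + δ)·k, i.e. s·k^α = (n + δ)·k.
So s / (n + δ) = (k*)^(1−α) = 11.96^0.6 = 4.4324.
Therefore n + δ = s / 4.4324 = 0.39 / 4.4324 = 0.0880, so n = 0.0880 − 0.081 = 0.0070.

n ≈ 0.007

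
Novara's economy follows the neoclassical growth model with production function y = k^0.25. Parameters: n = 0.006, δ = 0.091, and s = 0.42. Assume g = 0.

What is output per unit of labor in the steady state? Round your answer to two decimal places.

Steady state requires s·f(k) = (n + δ)·k, i.e. s·k^α = (n + δ)·k.
Dividing both sides by k: k^(1−α) = s / (n + δ).
k^0.75 = 0.42 / (0.006 + 0.091) = 0.42 / 0.097 = 4.3299
k* = 4.3299^(1/0.75) ≈ 7.0573
y* = (k*)^α = 7.0573^0.25 ≈ 1.6299

y* = 1.63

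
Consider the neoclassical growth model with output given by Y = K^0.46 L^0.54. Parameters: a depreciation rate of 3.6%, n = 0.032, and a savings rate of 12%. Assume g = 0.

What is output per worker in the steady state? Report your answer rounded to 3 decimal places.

y* ≈ 1.622

Steady state requires s·f(k) = (n + δ)·k, i.e. s·k^α = (n + δ)·k.
Dividing both sides by k: k^(1−α) = s / (n + δ).
k^0.54 = 0.12 / (0.032 + 0.036) = 0.12 / 0.068 = 1.7647
k* = 1.7647^(1/0.54) ≈ 2.8628
y* = (k*)^α = 2.8628^0.46 ≈ 1.6223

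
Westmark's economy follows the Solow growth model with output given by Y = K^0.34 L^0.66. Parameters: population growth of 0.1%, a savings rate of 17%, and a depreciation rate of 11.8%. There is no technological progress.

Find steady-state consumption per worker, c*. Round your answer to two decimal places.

In steady state, investment equals break-even investment: s·k^α = (n + δ)·k.
Dividing both sides by k: k^(1−α) = s / (n + δ).
k^0.66 = 0.17 / (0.001 + 0.118) = 0.17 / 0.119 = 1.4286
k* = 1.4286^(1/0.66) ≈ 1.7168
y* = (k*)^α = 1.7168^0.34 ≈ 1.2017
c* = (1 − s)·y* = (1 − 0.17) × 1.2017 ≈ 0.9974

c* = 1.00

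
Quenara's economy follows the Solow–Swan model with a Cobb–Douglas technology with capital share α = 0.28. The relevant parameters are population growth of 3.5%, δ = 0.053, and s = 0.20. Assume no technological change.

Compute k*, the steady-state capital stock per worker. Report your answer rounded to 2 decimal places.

At the steady state, Δk = 0, so s·k^α = (n + δ)·k.
Dividing both sides by k: k^(1−α) = s / (n + δ).
k^0.72 = 0.20 / (0.035 + 0.053) = 0.20 / 0.088 = 2.2727
k* = 2.2727^(1/0.72) ≈ 3.1275

k* ≈ 3.13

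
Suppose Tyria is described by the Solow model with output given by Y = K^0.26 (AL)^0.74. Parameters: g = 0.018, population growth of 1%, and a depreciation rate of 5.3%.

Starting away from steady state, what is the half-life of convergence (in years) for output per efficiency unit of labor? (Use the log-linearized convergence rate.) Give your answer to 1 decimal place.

Near the steady state the convergence rate is λ = (1 − α)(n + g + δ).
λ = (1 − 0.26) × 0.081 = 0.74 × 0.081 = 0.05994
Half-life = ln 2 / λ = 0.6931 / 0.05994 ≈ 11.56 years

half-life ≈ 11.6 years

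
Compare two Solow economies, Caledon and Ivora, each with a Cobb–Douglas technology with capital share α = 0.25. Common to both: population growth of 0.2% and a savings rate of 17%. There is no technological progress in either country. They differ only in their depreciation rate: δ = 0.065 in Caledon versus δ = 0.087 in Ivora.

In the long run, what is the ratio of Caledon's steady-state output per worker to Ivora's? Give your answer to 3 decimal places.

ratio ≈ 1.099

Steady-state y* = [s/(n + δ)]^(α/(1−α)), so the ratio is [ (s_C/(n + δ)_C) / (s_I/(n + δ)_I) ]^0.3333.
s_C/(n + δ)_C = 0.17/0.067 = 2.5373; s_I/(n + δ)_I = 0.17/0.089 = 1.9101.
Ratio = (2.5373/1.9101)^0.3333 = 1.3284^0.3333 ≈ 1.0993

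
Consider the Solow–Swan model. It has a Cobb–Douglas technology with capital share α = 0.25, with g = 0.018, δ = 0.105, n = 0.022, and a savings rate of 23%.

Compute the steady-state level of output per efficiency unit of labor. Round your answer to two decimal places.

In steady state, investment equals break-even investment: s·k^α = (n + g + δ)·k.
Dividing both sides by k: k^(1−α) = s / (n + g + δ).
k^0.75 = 0.23 / (0.022 + 0.018 + 0.105) = 0.23 / 0.145 = 1.5862
k* = 1.5862^(1/0.75) ≈ 1.8499
y* = (k*)^α = 1.8499^0.25 ≈ 1.1662

y* ≈ 1.17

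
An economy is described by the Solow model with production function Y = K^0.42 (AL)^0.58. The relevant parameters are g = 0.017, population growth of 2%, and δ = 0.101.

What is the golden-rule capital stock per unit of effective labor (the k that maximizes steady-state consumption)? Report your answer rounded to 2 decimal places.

k_gold ≈ 6.81

The golden rule sets f'(k) = n + g + δ, i.e. α·k^(α−1) = n + g + δ.
So k^(1−α) = α / (n + g + δ) = 0.42 / 0.138 = 3.0435.
k_gold = 3.0435^(1/0.58) ≈ 6.8140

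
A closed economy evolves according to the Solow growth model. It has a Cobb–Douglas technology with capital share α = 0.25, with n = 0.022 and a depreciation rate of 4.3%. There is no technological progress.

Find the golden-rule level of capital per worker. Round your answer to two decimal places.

k_gold ≈ 6.03

The golden rule sets f'(k) = n + δ, i.e. α·k^(α−1) = n + δ.
So k^(1−α) = α / (n + δ) = 0.25 / 0.065 = 3.8462.
k_gold = 3.8462^(1/0.75) ≈ 6.0262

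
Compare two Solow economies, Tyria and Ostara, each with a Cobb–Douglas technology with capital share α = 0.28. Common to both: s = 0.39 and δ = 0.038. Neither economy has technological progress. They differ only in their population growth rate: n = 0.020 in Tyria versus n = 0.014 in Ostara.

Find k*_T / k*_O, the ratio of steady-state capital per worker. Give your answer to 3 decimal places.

Steady-state k* = [s/(n + δ)]^(1/(1−α)), so the ratio is [ (s_T/(n + δ)_T) / (s_O/(n + δ)_O) ]^1.3889.
s_T/(n + δ)_T = 0.39/0.058 = 6.7241; s_O/(n + δ)_O = 0.39/0.052 = 7.5000.
Ratio = (6.7241/7.5000)^1.3889 = 0.8965^1.3889 ≈ 0.8592

ratio ≈ 0.859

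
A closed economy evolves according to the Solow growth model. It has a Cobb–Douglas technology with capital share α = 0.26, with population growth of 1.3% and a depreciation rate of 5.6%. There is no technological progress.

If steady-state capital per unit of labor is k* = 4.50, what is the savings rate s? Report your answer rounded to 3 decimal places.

s ≈ 0.210

In steady state, investment equals break-even investment: s·k^α = (n + δ)·k.
So s / (n + δ) = (k*)^(1−α) = 4.50^0.74 = 3.0435.
Therefore s = 3.0435 × (n + δ) = 3.0435 × 0.069 = 0.2100.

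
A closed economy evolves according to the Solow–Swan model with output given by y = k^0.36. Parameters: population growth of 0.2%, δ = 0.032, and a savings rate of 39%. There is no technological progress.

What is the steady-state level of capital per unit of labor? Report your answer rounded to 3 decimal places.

k* ≈ 45.248

At the steady state, Δk = 0, so s·k^α = (n + δ)·k.
Dividing both sides by k: k^(1−α) = s / (n + δ).
k^0.64 = 0.39 / (0.002 + 0.032) = 0.39 / 0.034 = 11.4706
k* = 11.4706^(1/0.64) ≈ 45.2484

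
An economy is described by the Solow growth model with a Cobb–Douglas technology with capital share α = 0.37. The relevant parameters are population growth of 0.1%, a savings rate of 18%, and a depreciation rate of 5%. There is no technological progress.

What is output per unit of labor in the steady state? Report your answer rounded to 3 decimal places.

Steady state requires s·f(k) = (n + δ)·k, i.e. s·k^α = (n + δ)·k.
Rearranging, k^(1−α) = s / (n + δ).
k^0.63 = 0.18 / (0.001 + 0.050) = 0.18 / 0.051 = 3.5294
k* = 3.5294^(1/0.63) ≈ 7.4023
y* = (k*)^α = 7.4023^0.37 ≈ 2.0973

y* ≈ 2.097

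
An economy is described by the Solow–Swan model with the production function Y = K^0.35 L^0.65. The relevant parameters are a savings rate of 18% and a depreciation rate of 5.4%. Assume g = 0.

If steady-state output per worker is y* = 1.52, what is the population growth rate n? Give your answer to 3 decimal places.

n ≈ 0.029

At the steady state, Δk = 0, so s·k^α = (n + δ)·k.
Since y* = [s/(n + δ)]^(α/(1−α)), we have s/(n + δ) = (y*)^((1−α)/α) = 1.52^1.8571 = 2.1762.
Therefore n + δ = s / 2.1762 = 0.18 / 2.1762 = 0.0827, so n = 0.0827 − 0.054 = 0.0287.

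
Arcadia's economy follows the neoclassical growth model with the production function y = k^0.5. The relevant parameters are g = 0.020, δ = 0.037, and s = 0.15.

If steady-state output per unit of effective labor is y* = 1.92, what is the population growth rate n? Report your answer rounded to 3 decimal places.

At the steady state, Δk = 0, so s·k^α = (n + g + δ)·k.
Since y* = [s/(n + g + δ)]^(α/(1−α)), we have s/(n + g + δ) = (y*)^((1−α)/α) = 1.92^1 = 1.9200.
Therefore n + g + δ = s / 1.9200 = 0.15 / 1.9200 = 0.0781, so n = 0.0781 − 0.057 = 0.0211.

n ≈ 0.021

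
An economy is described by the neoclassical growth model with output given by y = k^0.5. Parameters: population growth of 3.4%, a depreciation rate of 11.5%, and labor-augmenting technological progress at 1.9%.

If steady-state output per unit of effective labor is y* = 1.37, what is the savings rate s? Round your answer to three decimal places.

s ≈ 0.230

At the steady state, Δk = 0, so s·k^α = (n + g + δ)·k.
Since y* = [s/(n + g + δ)]^(α/(1−α)), we have s/(n + g + δ) = (y*)^((1−α)/α) = 1.37^1 = 1.3700.
Therefore s = 1.3700 × (n + g + δ) = 1.3700 × 0.168 = 0.2302.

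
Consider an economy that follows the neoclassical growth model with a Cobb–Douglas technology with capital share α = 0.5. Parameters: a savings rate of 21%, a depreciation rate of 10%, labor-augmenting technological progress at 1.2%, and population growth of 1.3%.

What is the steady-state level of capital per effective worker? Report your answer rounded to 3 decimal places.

k* ≈ 2.822

At the steady state, Δk = 0, so s·k^α = (n + g + δ)·k.
Dividing both sides by k: k^(1−α) = s / (n + g + δ).
k^0.5 = 0.21 / (0.013 + 0.012 + 0.100) = 0.21 / 0.125 = 1.6800
k* = 1.6800^(1/0.5) ≈ 2.8224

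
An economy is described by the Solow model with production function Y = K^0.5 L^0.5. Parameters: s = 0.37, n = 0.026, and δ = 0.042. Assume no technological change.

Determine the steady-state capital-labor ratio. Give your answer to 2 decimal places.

Steady state requires s·f(k) = (n + δ)·k, i.e. s·k^α = (n + δ)·k.
Rearranging, k^(1−α) = s / (n + δ).
k^0.5 = 0.37 / (0.026 + 0.042) = 0.37 / 0.068 = 5.4412
k* = 5.4412^(1/0.5) ≈ 29.6067

k* ≈ 29.61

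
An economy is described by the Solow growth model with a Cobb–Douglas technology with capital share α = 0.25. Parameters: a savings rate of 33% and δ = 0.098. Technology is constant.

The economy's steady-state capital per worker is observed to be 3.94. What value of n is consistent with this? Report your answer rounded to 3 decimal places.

n ≈ 0.020

At the steady state, Δk = 0, so s·k^α = (n + δ)·k.
So s / (n + δ) = (k*)^(1−α) = 3.94^0.75 = 2.7965.
Therefore n + δ = s / 2.7965 = 0.33 / 2.7965 = 0.1180, so n = 0.1180 − 0.098 = 0.0200.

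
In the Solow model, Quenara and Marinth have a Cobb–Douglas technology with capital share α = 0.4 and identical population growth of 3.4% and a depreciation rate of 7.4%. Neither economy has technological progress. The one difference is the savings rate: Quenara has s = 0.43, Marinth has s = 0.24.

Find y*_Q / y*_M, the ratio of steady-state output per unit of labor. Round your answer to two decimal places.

y*_Q / y*_M ≈ 1.48

Steady-state y* = [s/(n + δ)]^(α/(1−α)), so the ratio is [ (s_Q/(n + δ)_Q) / (s_M/(n + δ)_M) ]^0.6667.
s_Q/(n + δ)_Q = 0.43/0.108 = 3.9815; s_M/(n + δ)_M = 0.24/0.108 = 2.2222.
Ratio = (3.9815/2.2222)^0.6667 = 1.7917^0.6667 ≈ 1.4752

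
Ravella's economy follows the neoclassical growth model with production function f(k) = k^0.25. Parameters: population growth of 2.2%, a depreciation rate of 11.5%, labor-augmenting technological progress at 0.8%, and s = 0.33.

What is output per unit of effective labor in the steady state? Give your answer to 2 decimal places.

y* ≈ 1.32

At the steady state, Δk = 0, so s·k^α = (n + g + δ)·k.
Rearranging, k^(1−α) = s / (n + g + δ).
k^0.75 = 0.33 / (0.022 + 0.008 + 0.115) = 0.33 / 0.145 = 2.2759
k* = 2.2759^(1/0.75) ≈ 2.9937
y* = (k*)^α = 2.9937^0.25 ≈ 1.3154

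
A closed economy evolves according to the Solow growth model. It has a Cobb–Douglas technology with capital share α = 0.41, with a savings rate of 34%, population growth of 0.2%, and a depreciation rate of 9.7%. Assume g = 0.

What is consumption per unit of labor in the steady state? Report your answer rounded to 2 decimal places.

In steady state, investment equals break-even investment: s·k^α = (n + δ)·k.
Dividing both sides by k: k^(1−α) = s / (n + δ).
k^0.59 = 0.34 / (0.002 + 0.097) = 0.34 / 0.099 = 3.4343
k* = 3.4343^(1/0.59) ≈ 8.0947
y* = (k*)^α = 8.0947^0.41 ≈ 2.3570
c* = (1 − s)·y* = (1 − 0.34) × 2.3570 ≈ 1.5556

c* ≈ 1.56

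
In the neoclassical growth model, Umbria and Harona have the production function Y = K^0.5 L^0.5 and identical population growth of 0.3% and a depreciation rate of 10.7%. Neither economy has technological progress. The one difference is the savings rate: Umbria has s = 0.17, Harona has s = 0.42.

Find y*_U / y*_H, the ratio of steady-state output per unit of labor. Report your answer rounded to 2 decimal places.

ratio ≈ 0.40

Steady-state y* = [s/(n + δ)]^(α/(1−α)), so the ratio is [ (s_U/(n + δ)_U) / (s_H/(n + δ)_H) ]^1.
s_U/(n + δ)_U = 0.17/0.110 = 1.5455; s_H/(n + δ)_H = 0.42/0.110 = 3.8182.
Ratio = (1.5455/3.8182)^1 = 0.4048^1 ≈ 0.4048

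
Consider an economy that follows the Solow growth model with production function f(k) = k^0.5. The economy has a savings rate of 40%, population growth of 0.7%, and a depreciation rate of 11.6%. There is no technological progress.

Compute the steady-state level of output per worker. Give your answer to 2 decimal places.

In steady state, investment equals break-even investment: s·k^α = (n + δ)·k.
Rearranging, k^(1−α) = s / (n + δ).
k^0.5 = 0.40 / (0.007 + 0.116) = 0.40 / 0.123 = 3.2520
k* = 3.2520^(1/0.5) ≈ 10.5755
y* = (k*)^α = 10.5755^0.5 ≈ 3.2520

y* ≈ 3.25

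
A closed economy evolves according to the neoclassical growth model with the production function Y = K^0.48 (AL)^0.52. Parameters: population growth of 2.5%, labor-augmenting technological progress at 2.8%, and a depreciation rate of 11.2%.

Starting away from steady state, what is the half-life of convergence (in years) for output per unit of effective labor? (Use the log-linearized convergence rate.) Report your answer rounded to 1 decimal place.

Near the steady state the convergence rate is λ = (1 − α)(n + g + δ).
λ = (1 − 0.48) × 0.165 = 0.52 × 0.165 = 0.0858
Half-life = ln 2 / λ = 0.6931 / 0.0858 ≈ 8.08 years

t_½ ≈ 8.1 years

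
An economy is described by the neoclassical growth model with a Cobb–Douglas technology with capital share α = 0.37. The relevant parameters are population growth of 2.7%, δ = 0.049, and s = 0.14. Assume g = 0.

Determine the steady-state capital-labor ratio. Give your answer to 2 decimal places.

Steady state requires s·f(k) = (n + δ)·k, i.e. s·k^α = (n + δ)·k.
Dividing both sides by k: k^(1−α) = s / (n + δ).
k^0.63 = 0.14 / (0.027 + 0.049) = 0.14 / 0.076 = 1.8421
k* = 1.8421^(1/0.63) ≈ 2.6371

k* ≈ 2.64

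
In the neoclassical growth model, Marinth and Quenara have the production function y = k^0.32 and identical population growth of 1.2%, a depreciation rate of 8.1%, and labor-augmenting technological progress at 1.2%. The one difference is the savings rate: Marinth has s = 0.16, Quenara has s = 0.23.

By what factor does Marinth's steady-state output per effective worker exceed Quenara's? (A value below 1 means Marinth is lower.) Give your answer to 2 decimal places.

Steady-state y* = [s/(n + g + δ)]^(α/(1−α)), so the ratio is [ (s_M/(n + g + δ)_M) / (s_Q/(n + g + δ)_Q) ]^0.4706.
s_M/(n + g + δ)_M = 0.16/0.105 = 1.5238; s_Q/(n + g + δ)_Q = 0.23/0.105 = 2.1905.
Ratio = (1.5238/2.1905)^0.4706 = 0.6956^0.4706 ≈ 0.8430

ratio ≈ 0.84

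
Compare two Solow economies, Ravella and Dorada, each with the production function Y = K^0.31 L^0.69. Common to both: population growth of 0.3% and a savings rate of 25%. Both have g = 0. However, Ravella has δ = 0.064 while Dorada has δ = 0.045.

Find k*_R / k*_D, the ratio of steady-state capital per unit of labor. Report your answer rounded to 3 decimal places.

Steady-state k* = [s/(n + δ)]^(1/(1−α)), so the ratio is [ (s_R/(n + δ)_R) / (s_D/(n + δ)_D) ]^1.4493.
s_R/(n + δ)_R = 0.25/0.067 = 3.7313; s_D/(n + δ)_D = 0.25/0.048 = 5.2083.
Ratio = (3.7313/5.2083)^1.4493 = 0.7164^1.4493 ≈ 0.6167

ratio ≈ 0.617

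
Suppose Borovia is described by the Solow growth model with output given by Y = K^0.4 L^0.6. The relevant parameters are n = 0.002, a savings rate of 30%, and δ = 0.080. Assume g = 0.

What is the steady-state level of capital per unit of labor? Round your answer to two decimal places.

k* ≈ 8.69

Steady state requires s·f(k) = (n + δ)·k, i.e. s·k^α = (n + δ)·k.
Rearranging, k^(1−α) = s / (n + δ).
k^0.6 = 0.30 / (0.002 + 0.080) = 0.30 / 0.082 = 3.6585
k* = 3.6585^(1/0.6) ≈ 8.6864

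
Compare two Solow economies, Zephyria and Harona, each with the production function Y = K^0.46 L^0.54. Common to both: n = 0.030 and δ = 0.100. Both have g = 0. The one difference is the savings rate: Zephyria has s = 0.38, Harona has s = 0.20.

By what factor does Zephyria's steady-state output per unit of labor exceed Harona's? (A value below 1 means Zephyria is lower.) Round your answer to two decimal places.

Steady-state y* = [s/(n + δ)]^(α/(1−α)), so the ratio is [ (s_Z/(n + δ)_Z) / (s_H/(n + δ)_H) ]^0.8519.
s_Z/(n + δ)_Z = 0.38/0.130 = 2.9231; s_H/(n + δ)_H = 0.20/0.130 = 1.5385.
Ratio = (2.9231/1.5385)^0.8519 = 1.9000^0.8519 ≈ 1.7277

ratio ≈ 1.73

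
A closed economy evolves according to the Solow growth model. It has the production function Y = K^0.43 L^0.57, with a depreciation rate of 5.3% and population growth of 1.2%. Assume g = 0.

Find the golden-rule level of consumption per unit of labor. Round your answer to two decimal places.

c_gold ≈ 2.37

At the golden rule, f'(k) = n + δ, so α·k^(α−1) = n + δ and k_gold = (α/(n + δ))^(1/(1−α)).
k_gold = (0.43/0.065)^(1/0.57) = 6.6154^1.7544 ≈ 27.5159
c_gold = f(k_gold) − (n + δ)·k_gold = 4.1593 − 0.065×27.5159 ≈ 2.3708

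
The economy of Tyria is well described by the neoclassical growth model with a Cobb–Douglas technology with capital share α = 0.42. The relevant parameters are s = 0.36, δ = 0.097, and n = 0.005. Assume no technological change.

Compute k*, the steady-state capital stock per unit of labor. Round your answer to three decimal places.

k* = 8.797

Steady state requires s·f(k) = (n + δ)·k, i.e. s·k^α = (n + δ)·k.
Rearranging, k^(1−α) = s / (n + δ).
k^0.58 = 0.36 / (0.005 + 0.097) = 0.36 / 0.102 = 3.5294
k* = 3.5294^(1/0.58) ≈ 8.7965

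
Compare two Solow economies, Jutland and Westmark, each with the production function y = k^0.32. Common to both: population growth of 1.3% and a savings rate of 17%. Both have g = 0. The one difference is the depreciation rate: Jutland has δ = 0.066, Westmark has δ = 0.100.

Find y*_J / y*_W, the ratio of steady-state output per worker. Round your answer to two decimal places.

ratio ≈ 1.18

Steady-state y* = [s/(n + δ)]^(α/(1−α)), so the ratio is [ (s_J/(n + δ)_J) / (s_W/(n + δ)_W) ]^0.4706.
s_J/(n + δ)_J = 0.17/0.079 = 2.1519; s_W/(n + δ)_W = 0.17/0.113 = 1.5044.
Ratio = (2.1519/1.5044)^0.4706 = 1.4304^0.4706 ≈ 1.1835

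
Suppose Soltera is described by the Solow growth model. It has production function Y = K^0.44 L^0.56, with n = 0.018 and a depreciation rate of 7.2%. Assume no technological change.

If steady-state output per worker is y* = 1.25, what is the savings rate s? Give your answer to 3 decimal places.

s ≈ 0.120

Steady state requires s·f(k) = (n + δ)·k, i.e. s·k^α = (n + δ)·k.
Since y* = [s/(n + δ)]^(α/(1−α)), we have s/(n + δ) = (y*)^((1−α)/α) = 1.25^1.2727 = 1.3284.
Therefore s = 1.3284 × (n + δ) = 1.3284 × 0.090 = 0.1196.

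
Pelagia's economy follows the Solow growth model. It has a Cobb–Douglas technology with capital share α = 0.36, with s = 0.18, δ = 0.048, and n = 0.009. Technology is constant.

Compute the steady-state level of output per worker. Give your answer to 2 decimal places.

y* = 1.91

Steady state requires s·f(k) = (n + δ)·k, i.e. s·k^α = (n + δ)·k.
Dividing both sides by k: k^(1−α) = s / (n + δ).
k^0.64 = 0.18 / (0.009 + 0.048) = 0.18 / 0.057 = 3.1579
k* = 3.1579^(1/0.64) ≈ 6.0299
y* = (k*)^α = 6.0299^0.36 ≈ 1.9095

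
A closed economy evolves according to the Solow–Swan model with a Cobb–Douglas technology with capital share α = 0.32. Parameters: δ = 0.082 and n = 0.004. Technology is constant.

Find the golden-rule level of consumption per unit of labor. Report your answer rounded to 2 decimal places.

At the golden rule, f'(k) = n + δ, so α·k^(α−1) = n + δ and k_gold = (α/(n + δ))^(1/(1−α)).
k_gold = (0.32/0.086)^(1/0.68) = 3.7209^1.4706 ≈ 6.9055
c_gold = f(k_gold) − (n + δ)·k_gold = 1.8558 − 0.086×6.9055 ≈ 1.2619

c_gold ≈ 1.26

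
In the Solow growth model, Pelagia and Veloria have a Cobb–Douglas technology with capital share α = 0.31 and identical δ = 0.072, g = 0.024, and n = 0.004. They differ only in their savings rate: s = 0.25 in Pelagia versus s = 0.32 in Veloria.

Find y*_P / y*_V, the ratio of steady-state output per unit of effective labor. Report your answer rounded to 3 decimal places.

y*_P / y*_V ≈ 0.895

Steady-state y* = [s/(n + g + δ)]^(α/(1−α)), so the ratio is [ (s_P/(n + g + δ)_P) / (s_V/(n + g + δ)_V) ]^0.4493.
s_P/(n + g + δ)_P = 0.25/0.100 = 2.5000; s_V/(n + g + δ)_V = 0.32/0.100 = 3.2000.
Ratio = (2.5000/3.2000)^0.4493 = 0.7813^0.4493 ≈ 0.8950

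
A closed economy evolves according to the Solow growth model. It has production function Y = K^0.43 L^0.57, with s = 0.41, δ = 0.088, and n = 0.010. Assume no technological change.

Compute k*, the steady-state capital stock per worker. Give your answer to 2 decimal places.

In steady state, investment equals break-even investment: s·k^α = (n + δ)·k.
Rearranging, k^(1−α) = s / (n + δ).
k^0.57 = 0.41 / (0.010 + 0.088) = 0.41 / 0.098 = 4.1837
k* = 4.1837^(1/0.57) ≈ 12.3156

k* ≈ 12.32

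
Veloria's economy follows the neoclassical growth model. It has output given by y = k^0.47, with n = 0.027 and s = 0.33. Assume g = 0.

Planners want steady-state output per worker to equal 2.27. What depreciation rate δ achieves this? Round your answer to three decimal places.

δ ≈ 0.104

Steady state requires s·f(k) = (n + δ)·k, i.e. s·k^α = (n + δ)·k.
Since y* = [s/(n + δ)]^(α/(1−α)), we have s/(n + δ) = (y*)^((1−α)/α) = 2.27^1.1277 = 2.5205.
Therefore n + δ = s / 2.5205 = 0.33 / 2.5205 = 0.1309, so δ = 0.1309 − 0.027 = 0.1039.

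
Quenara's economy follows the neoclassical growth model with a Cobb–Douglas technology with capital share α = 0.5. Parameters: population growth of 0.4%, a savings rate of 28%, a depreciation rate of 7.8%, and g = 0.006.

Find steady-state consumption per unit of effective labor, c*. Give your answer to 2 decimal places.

c* ≈ 2.29

In steady state, investment equals break-even investment: s·k^α = (n + g + δ)·k.
Rearranging, k^(1−α) = s / (n + g + δ).
k^0.5 = 0.28 / (0.004 + 0.006 + 0.078) = 0.28 / 0.088 = 3.1818
k* = 3.1818^(1/0.5) ≈ 10.1239
y* = (k*)^α = 10.1239^0.5 ≈ 3.1818
c* = (1 − s)·y* = (1 − 0.28) × 3.1818 ≈ 2.2909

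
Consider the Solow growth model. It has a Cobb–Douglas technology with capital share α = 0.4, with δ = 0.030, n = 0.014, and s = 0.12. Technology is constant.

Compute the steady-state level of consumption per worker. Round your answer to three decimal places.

c* = 1.718

Steady state requires s·f(k) = (n + δ)·k, i.e. s·k^α = (n + δ)·k.
Dividing both sides by k: k^(1−α) = s / (n + δ).
k^0.6 = 0.12 / (0.014 + 0.030) = 0.12 / 0.044 = 2.7273
k* = 2.7273^(1/0.6) ≈ 5.3238
y* = (k*)^α = 5.3238^0.4 ≈ 1.9520
c* = (1 − s)·y* = (1 − 0.12) × 1.9520 ≈ 1.7178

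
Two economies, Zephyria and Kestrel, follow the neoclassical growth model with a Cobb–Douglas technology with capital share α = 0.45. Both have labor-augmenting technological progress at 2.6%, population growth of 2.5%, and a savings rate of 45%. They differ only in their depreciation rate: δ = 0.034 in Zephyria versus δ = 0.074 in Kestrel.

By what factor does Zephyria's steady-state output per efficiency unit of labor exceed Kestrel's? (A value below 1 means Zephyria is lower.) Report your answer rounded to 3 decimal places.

Steady-state y* = [s/(n + g + δ)]^(α/(1−α)), so the ratio is [ (s_Z/(n + g + δ)_Z) / (s_K/(n + g + δ)_K) ]^0.8182.
s_Z/(n + g + δ)_Z = 0.45/0.085 = 5.2941; s_K/(n + g + δ)_K = 0.45/0.125 = 3.6000.
Ratio = (5.2941/3.6000)^0.8182 = 1.4706^0.8182 ≈ 1.3710

y*_Z / y*_K ≈ 1.371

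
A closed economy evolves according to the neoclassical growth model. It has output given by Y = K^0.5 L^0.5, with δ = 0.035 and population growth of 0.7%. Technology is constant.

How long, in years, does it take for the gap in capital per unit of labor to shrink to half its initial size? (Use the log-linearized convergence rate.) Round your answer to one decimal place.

half-life ≈ 33.0 years

Near the steady state the convergence rate is λ = (1 − α)(n + δ).
λ = (1 − 0.5) × 0.042 = 0.5 × 0.042 = 0.0210
Half-life = ln 2 / λ = 0.6931 / 0.0210 ≈ 33.00 years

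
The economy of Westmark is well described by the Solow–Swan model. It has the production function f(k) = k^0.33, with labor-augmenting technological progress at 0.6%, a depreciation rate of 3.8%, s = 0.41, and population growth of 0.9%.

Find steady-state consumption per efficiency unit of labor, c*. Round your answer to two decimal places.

Steady state requires s·f(k) = (n + g + δ)·k, i.e. s·k^α = (n + g + δ)·k.
Dividing both sides by k: k^(1−α) = s / (n + g + δ).
k^0.67 = 0.41 / (0.009 + 0.006 + 0.038) = 0.41 / 0.053 = 7.7358
k* = 7.7358^(1/0.67) ≈ 21.1898
y* = (k*)^α = 21.1898^0.33 ≈ 2.7392
c* = (1 − s)·y* = (1 − 0.41) × 2.7392 ≈ 1.6161

c* ≈ 1.62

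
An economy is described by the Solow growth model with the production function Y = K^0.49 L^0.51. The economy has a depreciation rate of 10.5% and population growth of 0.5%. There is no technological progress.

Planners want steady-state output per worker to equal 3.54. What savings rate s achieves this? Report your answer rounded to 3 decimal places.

s ≈ 0.410

Steady state requires s·f(k) = (n + δ)·k, i.e. s·k^α = (n + δ)·k.
Since y* = [s/(n + δ)]^(α/(1−α)), we have s/(n + δ) = (y*)^((1−α)/α) = 3.54^1.0408 = 3.7274.
Therefore s = 3.7274 × (n + δ) = 3.7274 × 0.110 = 0.4100.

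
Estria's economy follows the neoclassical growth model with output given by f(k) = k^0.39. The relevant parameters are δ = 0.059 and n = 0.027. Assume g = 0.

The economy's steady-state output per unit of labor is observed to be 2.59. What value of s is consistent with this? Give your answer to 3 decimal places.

s ≈ 0.381

In steady state, investment equals break-even investment: s·k^α = (n + δ)·k.
Since y* = [s/(n + δ)]^(α/(1−α)), we have s/(n + δ) = (y*)^((1−α)/α) = 2.59^1.5641 = 4.4304.
Therefore s = 4.4304 × (n + δ) = 4.4304 × 0.086 = 0.3810.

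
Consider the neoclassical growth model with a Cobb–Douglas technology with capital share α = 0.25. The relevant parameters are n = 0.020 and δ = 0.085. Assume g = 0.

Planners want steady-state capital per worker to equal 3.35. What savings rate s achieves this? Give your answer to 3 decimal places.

s ≈ 0.260

Steady state requires s·f(k) = (n + δ)·k, i.e. s·k^α = (n + δ)·k.
So s / (n + δ) = (k*)^(1−α) = 3.35^0.75 = 2.4762.
Therefore s = 2.4762 × (n + δ) = 2.4762 × 0.105 = 0.2600.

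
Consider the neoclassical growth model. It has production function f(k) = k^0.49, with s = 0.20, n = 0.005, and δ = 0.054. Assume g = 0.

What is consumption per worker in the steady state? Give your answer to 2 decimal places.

At the steady state, Δk = 0, so s·k^α = (n + δ)·k.
Dividing both sides by k: k^(1−α) = s / (n + δ).
k^0.51 = 0.20 / (0.005 + 0.054) = 0.20 / 0.059 = 3.3898
k* = 3.3898^(1/0.51) ≈ 10.9536
y* = (k*)^α = 10.9536^0.49 ≈ 3.2313
c* = (1 − s)·y* = (1 − 0.20) × 3.2313 ≈ 2.5850

c* ≈ 2.59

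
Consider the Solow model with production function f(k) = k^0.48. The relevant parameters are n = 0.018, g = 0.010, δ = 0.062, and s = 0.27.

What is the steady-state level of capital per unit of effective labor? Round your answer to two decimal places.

In steady state, investment equals break-even investment: s·k^α = (n + g + δ)·k.
Dividing both sides by k: k^(1−α) = s / (n + g + δ).
k^0.52 = 0.27 / (0.018 + 0.010 + 0.062) = 0.27 / 0.090 = 3.0000
k* = 3.0000^(1/0.52) ≈ 8.2707

k* ≈ 8.27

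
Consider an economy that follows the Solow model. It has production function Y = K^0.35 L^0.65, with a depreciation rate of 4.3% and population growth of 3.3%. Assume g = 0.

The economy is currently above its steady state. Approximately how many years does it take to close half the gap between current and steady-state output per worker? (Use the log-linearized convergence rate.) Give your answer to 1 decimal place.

Near the steady state the convergence rate is λ = (1 − α)(n + δ).
λ = (1 − 0.35) × 0.076 = 0.65 × 0.076 = 0.0494
Half-life = ln 2 / λ = 0.6931 / 0.0494 ≈ 14.03 years

half-life ≈ 14.0 years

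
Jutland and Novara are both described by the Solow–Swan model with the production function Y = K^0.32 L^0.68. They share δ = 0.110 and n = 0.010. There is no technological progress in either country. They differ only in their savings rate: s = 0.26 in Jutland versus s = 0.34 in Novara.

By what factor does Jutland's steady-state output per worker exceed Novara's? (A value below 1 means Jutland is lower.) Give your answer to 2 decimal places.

Steady-state y* = [s/(n + δ)]^(α/(1−α)), so the ratio is [ (s_J/(n + δ)_J) / (s_N/(n + δ)_N) ]^0.4706.
s_J/(n + δ)_J = 0.26/0.120 = 2.1667; s_N/(n + δ)_N = 0.34/0.120 = 2.8333.
Ratio = (2.1667/2.8333)^0.4706 = 0.7647^0.4706 ≈ 0.8814

ratio ≈ 0.88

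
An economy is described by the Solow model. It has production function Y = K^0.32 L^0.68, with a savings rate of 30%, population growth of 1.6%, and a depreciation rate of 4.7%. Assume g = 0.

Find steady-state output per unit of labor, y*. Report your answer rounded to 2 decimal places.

y* = 2.08

Steady state requires s·f(k) = (n + δ)·k, i.e. s·k^α = (n + δ)·k.
Dividing both sides by k: k^(1−α) = s / (n + δ).
k^0.68 = 0.30 / (0.016 + 0.047) = 0.30 / 0.063 = 4.7619
k* = 4.7619^(1/0.68) ≈ 9.9251
y* = (k*)^α = 9.9251^0.32 ≈ 2.0843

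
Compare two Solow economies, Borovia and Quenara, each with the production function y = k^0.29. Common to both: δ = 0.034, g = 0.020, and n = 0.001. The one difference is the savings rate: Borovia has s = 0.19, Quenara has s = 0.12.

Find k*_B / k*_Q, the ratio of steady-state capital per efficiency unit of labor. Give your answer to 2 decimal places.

ratio ≈ 1.91

Steady-state k* = [s/(n + g + δ)]^(1/(1−α)), so the ratio is [ (s_B/(n + g + δ)_B) / (s_Q/(n + g + δ)_Q) ]^1.4085.
s_B/(n + g + δ)_B = 0.19/0.055 = 3.4545; s_Q/(n + g + δ)_Q = 0.12/0.055 = 2.1818.
Ratio = (3.4545/2.1818)^1.4085 = 1.5833^1.4085 ≈ 1.9102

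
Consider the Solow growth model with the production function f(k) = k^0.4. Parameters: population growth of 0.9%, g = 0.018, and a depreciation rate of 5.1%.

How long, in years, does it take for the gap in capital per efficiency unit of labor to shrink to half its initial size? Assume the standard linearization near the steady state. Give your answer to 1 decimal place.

Near the steady state the convergence rate is λ = (1 − α)(n + g + δ).
λ = (1 − 0.4) × 0.078 = 0.6 × 0.078 = 0.0468
Half-life = ln 2 / λ = 0.6931 / 0.0468 ≈ 14.81 years

half-life ≈ 14.8 years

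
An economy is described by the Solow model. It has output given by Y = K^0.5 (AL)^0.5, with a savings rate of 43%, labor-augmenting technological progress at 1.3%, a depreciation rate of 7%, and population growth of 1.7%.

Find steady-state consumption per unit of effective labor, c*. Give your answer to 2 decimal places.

At the steady state, Δk = 0, so s·k^α = (n + g + δ)·k.
Dividing both sides by k: k^(1−α) = s / (n + g + δ).
k^0.5 = 0.43 / (0.017 + 0.013 + 0.070) = 0.43 / 0.100 = 4.3000
k* = 4.3000^(1/0.5) ≈ 18.4900
y* = (k*)^α = 18.4900^0.5 ≈ 4.3000
c* = (1 − s)·y* = (1 − 0.43) × 4.3000 ≈ 2.4510

c* = 2.45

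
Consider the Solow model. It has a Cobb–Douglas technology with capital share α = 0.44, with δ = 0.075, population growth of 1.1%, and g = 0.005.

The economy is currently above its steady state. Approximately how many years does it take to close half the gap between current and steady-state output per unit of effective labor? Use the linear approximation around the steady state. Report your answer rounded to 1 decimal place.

about 13.6 years

Near the steady state the convergence rate is λ = (1 − α)(n + g + δ).
λ = (1 − 0.44) × 0.091 = 0.56 × 0.091 = 0.05096
Half-life = ln 2 / λ = 0.6931 / 0.05096 ≈ 13.60 years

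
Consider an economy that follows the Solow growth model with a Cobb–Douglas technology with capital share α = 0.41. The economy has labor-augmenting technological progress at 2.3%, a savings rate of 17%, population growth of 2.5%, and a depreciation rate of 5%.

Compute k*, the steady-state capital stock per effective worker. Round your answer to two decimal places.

k* = 2.54

At the steady state, Δk = 0, so s·k^α = (n + g + δ)·k.
Dividing both sides by k: k^(1−α) = s / (n + g + δ).
k^0.59 = 0.17 / (0.025 + 0.023 + 0.050) = 0.17 / 0.098 = 1.7347
k* = 1.7347^(1/0.59) ≈ 2.5437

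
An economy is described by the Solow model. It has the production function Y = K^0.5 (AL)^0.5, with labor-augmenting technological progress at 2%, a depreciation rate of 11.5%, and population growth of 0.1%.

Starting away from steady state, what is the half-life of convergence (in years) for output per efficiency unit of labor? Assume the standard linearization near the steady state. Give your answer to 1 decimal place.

about 10.2 years

Near the steady state the convergence rate is λ = (1 − α)(n + g + δ).
λ = (1 − 0.5) × 0.136 = 0.5 × 0.136 = 0.0680
Half-life = ln 2 / λ = 0.6931 / 0.0680 ≈ 10.19 years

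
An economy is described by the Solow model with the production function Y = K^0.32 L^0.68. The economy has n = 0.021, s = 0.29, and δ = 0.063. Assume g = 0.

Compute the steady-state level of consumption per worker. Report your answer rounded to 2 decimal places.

c* = 1.27

At the steady state, Δk = 0, so s·k^α = (n + δ)·k.
Rearranging, k^(1−α) = s / (n + δ).
k^0.68 = 0.29 / (0.021 + 0.063) = 0.29 / 0.084 = 3.4524
k* = 3.4524^(1/0.68) ≈ 6.1852
y* = (k*)^α = 6.1852^0.32 ≈ 1.7916
c* = (1 − s)·y* = (1 − 0.29) × 1.7916 ≈ 1.2720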